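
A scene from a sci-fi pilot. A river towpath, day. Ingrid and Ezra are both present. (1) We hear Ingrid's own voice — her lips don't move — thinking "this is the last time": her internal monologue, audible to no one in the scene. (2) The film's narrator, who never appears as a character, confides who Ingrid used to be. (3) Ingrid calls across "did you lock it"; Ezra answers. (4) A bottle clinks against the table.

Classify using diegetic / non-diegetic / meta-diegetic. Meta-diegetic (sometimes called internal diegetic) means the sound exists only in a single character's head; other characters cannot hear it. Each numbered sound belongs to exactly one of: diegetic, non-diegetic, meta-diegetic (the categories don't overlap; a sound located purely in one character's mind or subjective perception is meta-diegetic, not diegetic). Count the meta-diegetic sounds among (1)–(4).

1

(1) is meta-diegetic: it's Ingrid's unspoken thought, heard only by the audience via her subjectivity.
(2) external voice-over — not a character, not heard by anyone in the scene → non-diegetic.
Sound (3): Ingrid is a character speaking aloud in the scene, so diegetic.
(4) is diegetic: a bottle is a real object/event in the scene's world.
So 1 of the 4 is meta-diegetic: (1).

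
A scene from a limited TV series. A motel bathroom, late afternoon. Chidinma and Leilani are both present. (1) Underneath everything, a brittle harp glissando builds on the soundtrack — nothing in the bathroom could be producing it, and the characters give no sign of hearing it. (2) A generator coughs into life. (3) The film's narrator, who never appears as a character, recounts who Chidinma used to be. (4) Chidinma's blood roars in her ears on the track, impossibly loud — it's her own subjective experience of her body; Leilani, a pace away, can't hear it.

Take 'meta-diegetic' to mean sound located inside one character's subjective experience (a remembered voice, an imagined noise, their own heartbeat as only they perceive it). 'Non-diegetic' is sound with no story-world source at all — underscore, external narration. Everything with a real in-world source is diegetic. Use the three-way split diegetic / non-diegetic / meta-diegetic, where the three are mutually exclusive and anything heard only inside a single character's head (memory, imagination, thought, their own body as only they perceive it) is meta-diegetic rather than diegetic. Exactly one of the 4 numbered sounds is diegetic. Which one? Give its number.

(1) it has no source in the story world and no character can hear it — it's underscore → non-diegetic.
(2) the sound comes from a generator physically present in the location → diegetic.
Sound (3): the narrator exists outside the story world, addressing only the audience, so non-diegetic.
Sound (4): point-of-audition from inside Chidinma's body; not a sound in the room, so meta-diegetic.
Only (2) is diegetic.

2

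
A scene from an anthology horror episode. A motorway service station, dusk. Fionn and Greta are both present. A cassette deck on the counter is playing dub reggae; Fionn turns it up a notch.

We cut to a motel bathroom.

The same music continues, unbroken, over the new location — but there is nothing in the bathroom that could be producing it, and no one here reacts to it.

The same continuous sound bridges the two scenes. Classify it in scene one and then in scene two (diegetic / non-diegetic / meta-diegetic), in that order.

diegetic, non-diegetic

Scene one: a cassette deck is an on-screen source and Fionn reacts to it → diegetic.
Scene two: there is no source in the bathroom and no one hears it — it's now underscore → non-diegetic.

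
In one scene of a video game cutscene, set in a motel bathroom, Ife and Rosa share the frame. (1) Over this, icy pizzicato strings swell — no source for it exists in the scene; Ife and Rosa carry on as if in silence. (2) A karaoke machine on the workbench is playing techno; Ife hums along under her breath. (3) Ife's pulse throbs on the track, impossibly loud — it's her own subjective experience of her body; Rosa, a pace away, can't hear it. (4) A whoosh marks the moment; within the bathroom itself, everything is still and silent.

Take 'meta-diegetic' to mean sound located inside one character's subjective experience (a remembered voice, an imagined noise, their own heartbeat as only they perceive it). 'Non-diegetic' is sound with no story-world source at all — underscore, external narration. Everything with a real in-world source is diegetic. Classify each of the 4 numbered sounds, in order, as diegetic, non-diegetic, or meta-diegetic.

Sound (1): it has no source in the story world and no character can hear it — it's underscore, so non-diegetic.
(2) the music comes from an on-screen device that Ife responds to → diegetic.
(3) a subjective body sound — Ife's private perception, inaudible to Rosa → meta-diegetic.
(4) it's a sound-design accent with no in-world source; no one in the scene can hear it → non-diegetic.

non-diegetic, diegetic, meta-diegetic, non-diegetic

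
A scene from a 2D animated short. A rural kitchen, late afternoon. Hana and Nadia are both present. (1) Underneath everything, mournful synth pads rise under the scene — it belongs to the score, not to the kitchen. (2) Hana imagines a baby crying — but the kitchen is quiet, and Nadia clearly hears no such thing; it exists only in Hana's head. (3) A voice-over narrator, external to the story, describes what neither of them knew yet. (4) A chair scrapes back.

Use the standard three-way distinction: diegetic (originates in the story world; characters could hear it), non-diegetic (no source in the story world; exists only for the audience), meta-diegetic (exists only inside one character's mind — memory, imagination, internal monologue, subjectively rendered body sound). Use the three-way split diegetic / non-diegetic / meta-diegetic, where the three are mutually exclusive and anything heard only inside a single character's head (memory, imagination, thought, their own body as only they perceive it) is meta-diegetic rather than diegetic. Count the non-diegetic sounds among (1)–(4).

(1) is non-diegetic: it has no source in the story world and no character can hear it — it's underscore.
(2) the sound is imagined by Hana; nothing in the story world is producing it and Nadia can't hear it → meta-diegetic.
(3) external voice-over — not a character, not heard by anyone in the scene → non-diegetic.
Sound (4): an in-world source (a chair); characters could hear it, so diegetic.
So 2 of the 4 are non-diegetic: (1), (3).

2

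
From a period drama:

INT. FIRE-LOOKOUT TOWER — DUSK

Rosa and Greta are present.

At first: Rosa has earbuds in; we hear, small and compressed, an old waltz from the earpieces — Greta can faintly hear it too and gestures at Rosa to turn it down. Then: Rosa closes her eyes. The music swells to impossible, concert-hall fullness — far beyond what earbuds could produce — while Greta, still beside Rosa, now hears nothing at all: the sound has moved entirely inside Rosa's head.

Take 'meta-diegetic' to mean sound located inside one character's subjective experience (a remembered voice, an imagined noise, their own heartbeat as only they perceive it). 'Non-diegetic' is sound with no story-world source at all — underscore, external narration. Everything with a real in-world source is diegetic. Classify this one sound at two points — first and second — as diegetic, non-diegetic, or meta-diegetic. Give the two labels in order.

diegetic, meta-diegetic

First: the earbuds are a physical source both characters can hear → diegetic.
Second: the music now exists only as Rosa's subjective experience; Greta can no longer hear it → meta-diegetic.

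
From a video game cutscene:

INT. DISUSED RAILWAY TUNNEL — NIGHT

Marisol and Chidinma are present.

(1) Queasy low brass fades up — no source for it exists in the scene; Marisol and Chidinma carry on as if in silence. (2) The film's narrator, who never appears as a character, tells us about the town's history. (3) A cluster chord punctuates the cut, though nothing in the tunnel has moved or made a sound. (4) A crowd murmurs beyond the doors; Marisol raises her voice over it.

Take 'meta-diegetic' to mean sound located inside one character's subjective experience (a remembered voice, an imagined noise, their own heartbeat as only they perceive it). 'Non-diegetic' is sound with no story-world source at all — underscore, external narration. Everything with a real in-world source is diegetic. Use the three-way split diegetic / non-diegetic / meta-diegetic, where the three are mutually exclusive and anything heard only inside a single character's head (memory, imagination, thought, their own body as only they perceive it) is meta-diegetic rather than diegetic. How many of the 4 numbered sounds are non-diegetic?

Sound (1): score with no on-screen or off-screen source; it exists for the audience alone, so non-diegetic.
Sound (2): the narrator exists outside the story world, addressing only the audience, so non-diegetic.
(3) an editorial stinger — it belongs to the cut, not the story world → non-diegetic.
(4) is diegetic: a crowd is part of the location's real environment.
Non-diegetic: (1), (2), (3) — that's 3.

3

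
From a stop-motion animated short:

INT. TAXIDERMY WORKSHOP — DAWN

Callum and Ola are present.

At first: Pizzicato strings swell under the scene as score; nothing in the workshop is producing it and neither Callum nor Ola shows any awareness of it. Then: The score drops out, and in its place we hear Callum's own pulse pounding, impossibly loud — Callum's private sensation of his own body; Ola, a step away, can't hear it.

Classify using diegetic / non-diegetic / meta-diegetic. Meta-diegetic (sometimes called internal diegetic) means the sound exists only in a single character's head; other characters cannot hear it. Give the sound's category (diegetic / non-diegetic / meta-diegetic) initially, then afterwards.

Initially: underscore with no in-world source, inaudible to the characters → non-diegetic.
Afterwards: the body sound is Callum's subjective perception alone — Ola can't hear it → meta-diegetic.

non-diegetic, meta-diegetic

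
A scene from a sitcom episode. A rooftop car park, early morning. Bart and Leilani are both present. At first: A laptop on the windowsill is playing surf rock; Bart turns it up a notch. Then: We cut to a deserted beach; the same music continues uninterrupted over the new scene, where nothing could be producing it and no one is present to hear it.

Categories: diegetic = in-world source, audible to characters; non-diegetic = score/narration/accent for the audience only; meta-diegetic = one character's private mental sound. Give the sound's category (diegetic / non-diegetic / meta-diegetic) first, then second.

diegetic, non-diegetic

First: a laptop is a real in-scene source and Bart reacts to it → diegetic.
Second: there is no longer any in-world source and no one can hear it — it has become underscore → non-diegetic.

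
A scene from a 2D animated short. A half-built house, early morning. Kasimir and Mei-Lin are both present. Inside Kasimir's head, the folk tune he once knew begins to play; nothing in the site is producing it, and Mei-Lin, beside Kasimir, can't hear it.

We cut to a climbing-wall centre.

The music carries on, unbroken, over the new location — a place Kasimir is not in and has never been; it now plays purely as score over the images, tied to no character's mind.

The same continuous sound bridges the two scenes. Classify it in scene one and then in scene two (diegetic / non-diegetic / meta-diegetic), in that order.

Scene one: the music exists only inside Kasimir's mind; Mei-Lin can't hear it → meta-diegetic.
Scene two: it's detached from Kasimir entirely and plays over unrelated images with no in-world source — conventional underscore → non-diegetic.

meta-diegetic, non-diegetic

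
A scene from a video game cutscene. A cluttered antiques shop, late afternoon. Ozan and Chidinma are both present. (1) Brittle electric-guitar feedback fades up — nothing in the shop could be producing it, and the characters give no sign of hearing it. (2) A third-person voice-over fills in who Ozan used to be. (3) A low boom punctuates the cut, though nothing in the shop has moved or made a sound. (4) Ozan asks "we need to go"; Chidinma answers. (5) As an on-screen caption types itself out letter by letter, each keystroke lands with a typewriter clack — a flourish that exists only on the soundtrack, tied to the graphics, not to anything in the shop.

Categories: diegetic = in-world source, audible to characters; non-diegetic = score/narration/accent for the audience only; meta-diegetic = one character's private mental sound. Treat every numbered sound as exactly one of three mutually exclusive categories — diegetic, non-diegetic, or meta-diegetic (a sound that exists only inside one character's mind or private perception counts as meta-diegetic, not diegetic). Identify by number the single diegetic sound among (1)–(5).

4

(1) is non-diegetic: it has no source in the story world and no character can hear it — it's underscore.
Sound (2): the narrator exists outside the story world, addressing only the audience, so non-diegetic.
(3) nothing in the scene produces it; it's an accent added for the audience → non-diegetic.
Sound (4): on-screen dialogue — Ozan speaks and Chidinma is there to hear, so diegetic.
(5) the caption isn't part of the story world, so neither is the sound tied to it → non-diegetic.
Only (4) is diegetic.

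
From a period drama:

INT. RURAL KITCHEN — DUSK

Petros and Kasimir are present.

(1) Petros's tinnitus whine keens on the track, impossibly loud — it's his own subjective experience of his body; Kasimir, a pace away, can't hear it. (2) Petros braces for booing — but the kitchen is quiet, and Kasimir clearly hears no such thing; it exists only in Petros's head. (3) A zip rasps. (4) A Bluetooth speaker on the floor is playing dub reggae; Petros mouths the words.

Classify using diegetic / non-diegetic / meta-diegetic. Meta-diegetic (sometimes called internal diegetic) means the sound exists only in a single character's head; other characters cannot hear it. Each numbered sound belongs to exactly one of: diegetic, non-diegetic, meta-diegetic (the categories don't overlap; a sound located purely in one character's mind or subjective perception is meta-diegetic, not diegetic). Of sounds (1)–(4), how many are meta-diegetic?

2

(1) is meta-diegetic: point-of-audition from inside Petros's body; not a sound in the room.
(2) is meta-diegetic: subjective to Petros: the kitchen is silent and Kasimir hears nothing.
Sound (3): a zip is a real object/event in the scene's world, so diegetic.
(4) source music from a Bluetooth speaker, which exists in the story world → diegetic.
Meta-diegetic: (1), (2) — that's 2.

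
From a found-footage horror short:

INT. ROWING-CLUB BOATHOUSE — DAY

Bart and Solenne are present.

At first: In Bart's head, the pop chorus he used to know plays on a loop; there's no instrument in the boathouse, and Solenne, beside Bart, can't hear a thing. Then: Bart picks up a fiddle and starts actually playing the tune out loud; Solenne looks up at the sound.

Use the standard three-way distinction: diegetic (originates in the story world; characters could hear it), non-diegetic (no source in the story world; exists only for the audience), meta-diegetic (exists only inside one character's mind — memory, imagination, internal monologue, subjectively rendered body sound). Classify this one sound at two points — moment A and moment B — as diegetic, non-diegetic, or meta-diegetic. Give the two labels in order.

Moment A: the tune exists only as Bart's private memory; Solenne can't hear it → meta-diegetic.
Moment B: Bart is now producing it live on a fiddle, in the room, and Solenne hears it → diegetic.

meta-diegetic, diegetic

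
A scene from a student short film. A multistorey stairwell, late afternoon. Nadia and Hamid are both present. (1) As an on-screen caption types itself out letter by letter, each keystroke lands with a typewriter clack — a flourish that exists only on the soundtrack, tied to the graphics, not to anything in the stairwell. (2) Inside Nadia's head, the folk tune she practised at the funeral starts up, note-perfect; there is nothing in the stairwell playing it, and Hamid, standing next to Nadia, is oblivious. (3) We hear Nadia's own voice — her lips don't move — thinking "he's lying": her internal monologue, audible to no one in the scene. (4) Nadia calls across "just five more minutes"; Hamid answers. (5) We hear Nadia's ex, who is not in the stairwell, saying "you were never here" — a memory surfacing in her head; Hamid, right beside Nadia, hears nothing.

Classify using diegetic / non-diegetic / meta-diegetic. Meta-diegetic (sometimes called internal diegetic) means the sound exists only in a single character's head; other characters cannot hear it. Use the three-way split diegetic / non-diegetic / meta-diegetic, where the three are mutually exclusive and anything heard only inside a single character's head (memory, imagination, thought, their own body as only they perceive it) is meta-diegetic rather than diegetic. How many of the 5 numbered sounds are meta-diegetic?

3

(1) sound married to a title/caption — outside the diegesis by definition → non-diegetic.
(2) is meta-diegetic: it lives in Nadia's subjectivity, not in the stairwell.
(3) is meta-diegetic: it's Nadia's unspoken thought, heard only by the audience via her subjectivity.
(4) spoken by a character present in the story world → diegetic.
(5) the voice is a memory playing only inside Nadia's mind; Hamid can't hear it → meta-diegetic.
So 3 of the 5 are meta-diegetic: (2), (3), (5).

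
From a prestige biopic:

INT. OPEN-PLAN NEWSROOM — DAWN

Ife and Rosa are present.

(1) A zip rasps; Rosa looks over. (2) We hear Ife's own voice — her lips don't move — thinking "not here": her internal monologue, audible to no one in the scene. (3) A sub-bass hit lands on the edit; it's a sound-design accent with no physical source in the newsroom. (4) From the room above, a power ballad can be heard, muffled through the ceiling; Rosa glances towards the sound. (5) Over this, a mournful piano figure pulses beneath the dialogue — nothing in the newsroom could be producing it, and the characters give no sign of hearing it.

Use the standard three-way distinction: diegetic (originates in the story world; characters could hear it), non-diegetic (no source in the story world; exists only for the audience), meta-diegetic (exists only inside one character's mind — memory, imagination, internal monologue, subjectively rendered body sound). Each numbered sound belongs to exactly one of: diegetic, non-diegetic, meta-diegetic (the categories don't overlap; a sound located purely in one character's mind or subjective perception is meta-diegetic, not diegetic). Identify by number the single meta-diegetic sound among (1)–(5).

(1) is diegetic: a zip is a real object/event in the scene's world.
(2) is meta-diegetic: it's Ife's unspoken thought, heard only by the audience via her subjectivity.
(3) is non-diegetic: an editorial stinger — it belongs to the cut, not the story world.
(4) the music has an off-screen but real-world source and a character hears it → diegetic.
(5) is non-diegetic: it has no source in the story world and no character can hear it — it's underscore.
Only (2) is meta-diegetic.

2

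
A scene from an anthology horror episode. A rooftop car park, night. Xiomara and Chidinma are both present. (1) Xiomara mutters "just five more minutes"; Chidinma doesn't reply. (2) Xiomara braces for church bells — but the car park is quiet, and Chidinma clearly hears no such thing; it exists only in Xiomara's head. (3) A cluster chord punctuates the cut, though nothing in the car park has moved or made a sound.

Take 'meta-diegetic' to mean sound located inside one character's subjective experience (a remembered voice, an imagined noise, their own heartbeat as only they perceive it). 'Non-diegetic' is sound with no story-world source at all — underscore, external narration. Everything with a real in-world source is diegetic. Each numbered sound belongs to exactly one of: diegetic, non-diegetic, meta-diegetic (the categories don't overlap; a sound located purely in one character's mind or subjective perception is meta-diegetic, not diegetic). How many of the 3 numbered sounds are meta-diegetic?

1

(1) is diegetic: on-screen dialogue — Xiomara speaks and Chidinma is there to hear.
Sound (2): subjective to Xiomara: the car park is silent and Chidinma hears nothing, so meta-diegetic.
(3) is non-diegetic: nothing in the scene produces it; it's an accent added for the audience.
Meta-diegetic: (2) — that's 1.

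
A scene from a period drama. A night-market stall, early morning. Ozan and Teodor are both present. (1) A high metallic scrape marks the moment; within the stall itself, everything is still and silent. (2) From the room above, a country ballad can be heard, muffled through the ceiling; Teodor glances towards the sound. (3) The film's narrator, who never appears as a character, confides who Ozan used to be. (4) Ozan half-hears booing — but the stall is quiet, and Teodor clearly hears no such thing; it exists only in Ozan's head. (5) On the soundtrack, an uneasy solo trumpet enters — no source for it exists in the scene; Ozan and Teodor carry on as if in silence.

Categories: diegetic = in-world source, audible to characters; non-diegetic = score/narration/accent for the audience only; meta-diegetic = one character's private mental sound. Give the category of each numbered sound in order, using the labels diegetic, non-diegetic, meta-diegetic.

Sound (1): nothing in the scene produces it; it's an accent added for the audience, so non-diegetic.
(2) is diegetic: the music has an off-screen but real-world source and a character hears it.
(3) the narrator exists outside the story world, addressing only the audience → non-diegetic.
(4) the sound is imagined by Ozan; nothing in the story world is producing it and Teodor can't hear it → meta-diegetic.
Sound (5): score with no on-screen or off-screen source; it exists for the audience alone, so non-diegetic.

non-diegetic, diegetic, non-diegetic, meta-diegetic, non-diegetic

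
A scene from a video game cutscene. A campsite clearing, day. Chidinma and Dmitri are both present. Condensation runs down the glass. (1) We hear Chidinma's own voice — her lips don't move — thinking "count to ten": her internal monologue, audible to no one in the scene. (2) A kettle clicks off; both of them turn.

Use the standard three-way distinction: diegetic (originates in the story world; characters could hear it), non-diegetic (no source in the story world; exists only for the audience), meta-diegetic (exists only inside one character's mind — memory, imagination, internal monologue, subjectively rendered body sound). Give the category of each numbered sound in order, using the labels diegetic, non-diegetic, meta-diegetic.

meta-diegetic, diegetic

Sound (1): internal monologue — inside Chidinma's mind, not spoken into the scene, so meta-diegetic.
(2) an in-world source (a kettle); characters could hear it → diegetic.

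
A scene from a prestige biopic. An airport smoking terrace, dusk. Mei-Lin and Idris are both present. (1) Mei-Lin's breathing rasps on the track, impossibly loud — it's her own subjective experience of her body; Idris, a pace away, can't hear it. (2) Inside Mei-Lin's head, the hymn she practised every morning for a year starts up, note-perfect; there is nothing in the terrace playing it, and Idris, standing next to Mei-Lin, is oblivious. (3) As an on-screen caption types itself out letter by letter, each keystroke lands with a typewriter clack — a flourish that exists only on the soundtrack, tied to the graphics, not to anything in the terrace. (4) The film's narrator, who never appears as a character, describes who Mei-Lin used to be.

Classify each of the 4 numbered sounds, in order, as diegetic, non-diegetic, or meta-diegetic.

meta-diegetic, meta-diegetic, non-diegetic, non-diegetic

(1) is meta-diegetic: it's Mei-Lin's internal bodily sensation rendered as sound; only Mei-Lin 'hears' it.
(2) it lives in Mei-Lin's subjectivity, not in the terrace → meta-diegetic.
(3) the caption isn't part of the story world, so neither is the sound tied to it → non-diegetic.
Sound (4): external voice-over — not a character, not heard by anyone in the scene, so non-diegetic.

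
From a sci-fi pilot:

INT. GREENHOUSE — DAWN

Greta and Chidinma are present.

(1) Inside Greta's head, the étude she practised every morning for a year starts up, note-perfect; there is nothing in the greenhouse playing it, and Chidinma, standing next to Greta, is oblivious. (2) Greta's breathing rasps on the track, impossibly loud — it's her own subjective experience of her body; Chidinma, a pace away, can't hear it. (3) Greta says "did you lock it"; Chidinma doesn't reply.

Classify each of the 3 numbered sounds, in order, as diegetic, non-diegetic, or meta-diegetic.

(1) remembered music, private to Greta — Chidinma is oblivious because it isn't in the room → meta-diegetic.
Sound (2): point-of-audition from inside Greta's body; not a sound in the room, so meta-diegetic.
Sound (3): on-screen dialogue — Greta speaks and Chidinma is there to hear, so diegetic.

meta-diegetic, meta-diegetic, diegetic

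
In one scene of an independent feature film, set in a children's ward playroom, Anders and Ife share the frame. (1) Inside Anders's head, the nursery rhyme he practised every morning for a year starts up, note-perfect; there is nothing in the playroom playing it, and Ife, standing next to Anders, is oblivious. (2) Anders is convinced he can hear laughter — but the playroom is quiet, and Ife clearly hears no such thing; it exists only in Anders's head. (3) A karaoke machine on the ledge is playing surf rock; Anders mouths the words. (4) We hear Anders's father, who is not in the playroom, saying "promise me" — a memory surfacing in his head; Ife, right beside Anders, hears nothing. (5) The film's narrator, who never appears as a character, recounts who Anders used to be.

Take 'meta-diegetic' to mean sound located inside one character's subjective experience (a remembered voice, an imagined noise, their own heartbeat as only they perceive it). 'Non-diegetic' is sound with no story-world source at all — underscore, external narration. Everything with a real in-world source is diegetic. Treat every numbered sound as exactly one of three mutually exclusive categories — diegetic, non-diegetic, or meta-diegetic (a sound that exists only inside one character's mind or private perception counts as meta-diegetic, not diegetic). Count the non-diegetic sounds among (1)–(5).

(1) the music is a memory playing inside Anders's mind alone; no real-world source, Ife can't hear it → meta-diegetic.
Sound (2): Anders alone 'hears' it — an imagined sound, not present in the space, so meta-diegetic.
(3) a karaoke machine is a physical source in the scene and Anders reacts to it → diegetic.
Sound (4): the voice is a memory playing only inside Anders's mind; Ife can't hear it, so meta-diegetic.
(5) is non-diegetic: commentary laid over the scene from outside the fiction.
So 1 of the 5 is non-diegetic: (5).

1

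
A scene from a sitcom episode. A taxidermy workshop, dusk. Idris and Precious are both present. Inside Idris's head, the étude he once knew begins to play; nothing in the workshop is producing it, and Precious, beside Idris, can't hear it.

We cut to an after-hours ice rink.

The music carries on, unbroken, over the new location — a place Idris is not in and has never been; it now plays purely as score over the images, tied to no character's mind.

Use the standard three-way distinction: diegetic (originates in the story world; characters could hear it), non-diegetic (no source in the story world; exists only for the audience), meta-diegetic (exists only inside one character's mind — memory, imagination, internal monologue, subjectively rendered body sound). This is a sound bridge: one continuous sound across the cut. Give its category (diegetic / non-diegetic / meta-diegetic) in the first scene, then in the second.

meta-diegetic, non-diegetic

Scene one: the music exists only inside Idris's mind; Precious can't hear it → meta-diegetic.
Scene two: it's detached from Idris entirely and plays over unrelated images with no in-world source — conventional underscore → non-diegetic.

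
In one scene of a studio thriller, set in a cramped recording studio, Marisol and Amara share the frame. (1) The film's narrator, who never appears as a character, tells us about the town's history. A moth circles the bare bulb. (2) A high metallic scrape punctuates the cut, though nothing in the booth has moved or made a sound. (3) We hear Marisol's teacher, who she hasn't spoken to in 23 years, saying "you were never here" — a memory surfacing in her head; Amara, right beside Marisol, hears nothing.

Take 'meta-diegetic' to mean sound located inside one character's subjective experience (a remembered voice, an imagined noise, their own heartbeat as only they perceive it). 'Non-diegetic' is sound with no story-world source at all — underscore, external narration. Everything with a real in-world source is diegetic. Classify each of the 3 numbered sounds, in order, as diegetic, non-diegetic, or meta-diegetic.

Sound (1): the narrator exists outside the story world, addressing only the audience, so non-diegetic.
Sound (2): nothing in the scene produces it; it's an accent added for the audience, so non-diegetic.
(3) is meta-diegetic: it's Marisol's recollection rendered as sound; the other character can't hear it.

non-diegetic, non-diegetic, meta-diegetic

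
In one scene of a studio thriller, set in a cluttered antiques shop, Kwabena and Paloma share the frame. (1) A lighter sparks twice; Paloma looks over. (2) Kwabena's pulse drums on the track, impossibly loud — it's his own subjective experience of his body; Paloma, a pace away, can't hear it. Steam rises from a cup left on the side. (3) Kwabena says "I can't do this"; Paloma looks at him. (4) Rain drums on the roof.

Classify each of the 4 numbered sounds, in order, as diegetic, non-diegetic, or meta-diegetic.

diegetic, meta-diegetic, diegetic, diegetic

(1) the sound comes from a lighter physically present in the location → diegetic.
(2) a subjective body sound — Kwabena's private perception, inaudible to Paloma → meta-diegetic.
(3) is diegetic: spoken by a character present in the story world.
(4) is diegetic: it's the actual ambient sound of the location.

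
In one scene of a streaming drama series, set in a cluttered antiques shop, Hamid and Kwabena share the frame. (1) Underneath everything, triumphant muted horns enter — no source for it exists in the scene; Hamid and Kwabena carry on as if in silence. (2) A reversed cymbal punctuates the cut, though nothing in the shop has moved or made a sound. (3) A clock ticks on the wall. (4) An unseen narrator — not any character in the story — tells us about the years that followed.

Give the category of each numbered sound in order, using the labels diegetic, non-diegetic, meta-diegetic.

(1) it has no source in the story world and no character can hear it — it's underscore → non-diegetic.
(2) nothing in the scene produces it; it's an accent added for the audience → non-diegetic.
(3) is diegetic: an in-world source (a clock); characters could hear it.
(4) commentary laid over the scene from outside the fiction → non-diegetic.

non-diegetic, non-diegetic, diegetic, non-diegetic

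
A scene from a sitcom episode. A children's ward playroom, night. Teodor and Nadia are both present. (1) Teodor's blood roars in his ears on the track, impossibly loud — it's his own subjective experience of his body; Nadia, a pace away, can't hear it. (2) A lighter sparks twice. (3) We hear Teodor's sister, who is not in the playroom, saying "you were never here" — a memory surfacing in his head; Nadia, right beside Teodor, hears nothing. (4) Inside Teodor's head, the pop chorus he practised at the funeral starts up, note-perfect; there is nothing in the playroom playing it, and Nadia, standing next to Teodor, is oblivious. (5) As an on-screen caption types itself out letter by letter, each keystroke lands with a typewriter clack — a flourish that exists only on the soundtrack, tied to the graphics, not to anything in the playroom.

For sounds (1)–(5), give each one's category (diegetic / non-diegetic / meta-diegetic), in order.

Sound (1): it's Teodor's internal bodily sensation rendered as sound; only Teodor 'hears' it, so meta-diegetic.
(2) is diegetic: a lighter is a real object/event in the scene's world.
(3) it's Teodor's recollection rendered as sound; the other character can't hear it → meta-diegetic.
Sound (4): it lives in Teodor's subjectivity, not in the playroom, so meta-diegetic.
(5) it accompanies on-screen graphics, not anything inside the story world → non-diegetic.

meta-diegetic, diegetic, meta-diegetic, meta-diegetic, non-diegetic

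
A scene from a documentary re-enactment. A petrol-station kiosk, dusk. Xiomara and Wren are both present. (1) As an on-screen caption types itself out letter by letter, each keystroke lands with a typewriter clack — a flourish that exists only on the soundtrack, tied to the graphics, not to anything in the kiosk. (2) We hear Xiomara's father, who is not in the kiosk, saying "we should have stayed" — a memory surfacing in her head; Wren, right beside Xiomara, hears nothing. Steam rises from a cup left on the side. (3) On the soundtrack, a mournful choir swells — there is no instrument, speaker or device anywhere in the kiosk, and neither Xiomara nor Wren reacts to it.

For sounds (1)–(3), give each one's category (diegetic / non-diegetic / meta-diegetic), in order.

non-diegetic, meta-diegetic, non-diegetic

(1) sound married to a title/caption — outside the diegesis by definition → non-diegetic.
(2) it's Xiomara's recollection rendered as sound; the other character can't hear it → meta-diegetic.
(3) score with no on-screen or off-screen source; it exists for the audience alone → non-diegetic.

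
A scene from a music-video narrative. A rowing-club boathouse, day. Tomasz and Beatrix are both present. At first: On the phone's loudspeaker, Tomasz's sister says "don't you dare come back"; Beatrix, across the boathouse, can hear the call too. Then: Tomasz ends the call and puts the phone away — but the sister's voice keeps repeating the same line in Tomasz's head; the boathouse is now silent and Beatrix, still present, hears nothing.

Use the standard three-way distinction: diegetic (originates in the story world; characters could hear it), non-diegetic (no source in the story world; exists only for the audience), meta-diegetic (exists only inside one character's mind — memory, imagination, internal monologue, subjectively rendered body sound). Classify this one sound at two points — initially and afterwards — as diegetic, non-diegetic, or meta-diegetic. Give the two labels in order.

Initially: the loudspeaker is an in-world source; both Tomasz and Beatrix hear the call → diegetic.
Afterwards: with the phone off, the voice continues only as Tomasz's private mental replay — Beatrix can't hear it → meta-diegetic.

diegetic, meta-diegetic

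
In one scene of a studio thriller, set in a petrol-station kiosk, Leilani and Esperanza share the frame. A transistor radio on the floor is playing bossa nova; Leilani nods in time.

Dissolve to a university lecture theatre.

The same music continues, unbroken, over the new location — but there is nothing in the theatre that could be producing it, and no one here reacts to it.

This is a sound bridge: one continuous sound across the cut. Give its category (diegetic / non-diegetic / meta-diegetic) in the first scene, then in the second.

Scene one: a transistor radio is an on-screen source and Leilani reacts to it → diegetic.
Scene two: there is no source in the theatre and no one hears it — it's now underscore → non-diegetic.

diegetic, non-diegetic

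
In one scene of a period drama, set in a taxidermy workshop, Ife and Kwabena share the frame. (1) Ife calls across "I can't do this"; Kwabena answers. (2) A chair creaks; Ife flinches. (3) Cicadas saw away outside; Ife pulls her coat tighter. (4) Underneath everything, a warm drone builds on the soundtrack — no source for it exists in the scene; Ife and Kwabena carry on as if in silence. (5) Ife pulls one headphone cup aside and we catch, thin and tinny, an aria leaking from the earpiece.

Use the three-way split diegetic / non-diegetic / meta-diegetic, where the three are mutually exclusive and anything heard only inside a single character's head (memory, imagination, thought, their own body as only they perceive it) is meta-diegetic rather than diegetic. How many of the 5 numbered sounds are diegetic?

Sound (1): spoken by a character present in the story world, so diegetic.
(2) is diegetic: the sound comes from a chair physically present in the location.
(3) ambient/room sound belonging to the story's physical space → diegetic.
Sound (4): it has no source in the story world and no character can hear it — it's underscore, so non-diegetic.
(5) it's leaking from a physical pair of headphones in the scene → diegetic.
So 4 of the 5 are diegetic: (1), (2), (3), (5).

4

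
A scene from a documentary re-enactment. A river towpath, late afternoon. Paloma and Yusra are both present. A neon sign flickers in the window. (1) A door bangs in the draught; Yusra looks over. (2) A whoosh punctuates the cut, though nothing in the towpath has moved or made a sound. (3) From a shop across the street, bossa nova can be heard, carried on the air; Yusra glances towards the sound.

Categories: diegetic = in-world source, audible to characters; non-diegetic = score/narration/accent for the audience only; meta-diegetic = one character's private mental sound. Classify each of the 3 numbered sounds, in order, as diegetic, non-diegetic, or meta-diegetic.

diegetic, non-diegetic, diegetic

Sound (1): the sound comes from a door physically present in the location, so diegetic.
(2) is non-diegetic: it's a sound-design accent with no in-world source; no one in the scene can hear it.
Sound (3): the music has an off-screen but real-world source and a character hears it, so diegetic.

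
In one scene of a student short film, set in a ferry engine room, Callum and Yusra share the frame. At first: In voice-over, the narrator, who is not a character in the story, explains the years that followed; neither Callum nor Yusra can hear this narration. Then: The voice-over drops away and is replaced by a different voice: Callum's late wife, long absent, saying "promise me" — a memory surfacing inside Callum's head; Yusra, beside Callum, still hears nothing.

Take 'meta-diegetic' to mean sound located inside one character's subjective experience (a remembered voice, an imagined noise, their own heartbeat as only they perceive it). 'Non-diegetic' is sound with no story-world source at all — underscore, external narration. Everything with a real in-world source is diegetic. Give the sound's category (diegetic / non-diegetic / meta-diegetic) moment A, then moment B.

non-diegetic, meta-diegetic

Moment A: the external narrator addresses only the audience — outside the story world → non-diegetic.
Moment B: the replacement voice is a memory inside Callum's mind specifically → meta-diegetic.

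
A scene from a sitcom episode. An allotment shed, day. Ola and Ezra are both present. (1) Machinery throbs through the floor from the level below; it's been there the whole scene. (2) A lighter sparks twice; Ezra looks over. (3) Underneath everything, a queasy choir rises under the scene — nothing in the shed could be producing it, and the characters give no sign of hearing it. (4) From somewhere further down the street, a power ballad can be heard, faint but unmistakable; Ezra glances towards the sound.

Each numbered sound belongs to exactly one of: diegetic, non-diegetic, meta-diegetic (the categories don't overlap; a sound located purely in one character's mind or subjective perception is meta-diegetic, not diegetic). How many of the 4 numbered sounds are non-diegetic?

(1) is diegetic: machinery is part of the location's real environment.
(2) a lighter is a real object/event in the scene's world → diegetic.
(3) score with no on-screen or off-screen source; it exists for the audience alone → non-diegetic.
(4) off-screen diegetic: the source is out of frame but still in the story's space → diegetic.
Non-diegetic: (3) — that's 1.

1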